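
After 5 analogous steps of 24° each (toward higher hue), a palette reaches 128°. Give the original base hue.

8°

5 steps of 24° (toward higher hue) give a net shift of +120°.
Start = end − shift: 128 − 120 = 8°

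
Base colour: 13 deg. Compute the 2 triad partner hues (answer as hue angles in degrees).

A triad places three hues 120° apart.
13 + 120 = 133°
13 + 240 = 253°

133° and 253°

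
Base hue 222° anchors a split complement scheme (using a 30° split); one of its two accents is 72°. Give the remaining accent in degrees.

Split-complementary hues sit 30° either side of the complement.
Complement of the base 222°: 222 + 180 = 402 → 402 − 360 = 42°
The given accent 72° is 30° one side of 42°; the other accent sits 30° the other side: 42 − 30 = 12°

12°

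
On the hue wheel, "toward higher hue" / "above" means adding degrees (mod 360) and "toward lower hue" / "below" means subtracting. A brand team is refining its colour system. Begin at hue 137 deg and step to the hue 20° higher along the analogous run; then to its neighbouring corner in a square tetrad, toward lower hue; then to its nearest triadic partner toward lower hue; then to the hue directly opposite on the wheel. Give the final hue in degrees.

127°

analog 20° ↑ +20°: 137 + 20 = 157°
square ↓ −90°: 157 − 90 = 67°
triadic ↓ −120°: 67 − 120 = -53 → -53 + 360 = 307°
complement +180°: 307 + 180 = 487 → 487 − 360 = 127°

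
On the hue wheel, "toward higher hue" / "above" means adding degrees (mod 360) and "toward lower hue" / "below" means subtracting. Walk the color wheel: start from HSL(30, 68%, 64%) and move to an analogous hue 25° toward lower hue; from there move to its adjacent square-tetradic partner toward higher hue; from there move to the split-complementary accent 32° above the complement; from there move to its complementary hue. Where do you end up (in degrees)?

−25° (analog 25° ↓): 30 − 25 = 5°
+90° (square ↑): 5 + 90 = 95°
+212° (split-comp 32° ↑): 95 + 212 = 307°
+180° (complement): 307 + 180 = 487 → 487 − 360 = 127°

127°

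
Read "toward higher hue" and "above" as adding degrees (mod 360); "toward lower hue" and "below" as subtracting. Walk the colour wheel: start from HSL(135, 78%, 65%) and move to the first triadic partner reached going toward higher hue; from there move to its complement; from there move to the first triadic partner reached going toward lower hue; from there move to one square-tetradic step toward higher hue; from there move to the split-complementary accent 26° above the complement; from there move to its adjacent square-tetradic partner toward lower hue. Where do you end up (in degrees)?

161°

triadic ↑ +120°: 135 + 120 = 255°
complement +180°: 255 + 180 = 435 → 435 − 360 = 75°
triadic ↓ −120°: 75 − 120 = -45 → -45 + 360 = 315°
square ↑ +90°: 315 + 90 = 405 → 405 − 360 = 45°
split-comp 26° ↑ +206°: 45 + 206 = 251°
square ↓ −90°: 251 − 90 = 161°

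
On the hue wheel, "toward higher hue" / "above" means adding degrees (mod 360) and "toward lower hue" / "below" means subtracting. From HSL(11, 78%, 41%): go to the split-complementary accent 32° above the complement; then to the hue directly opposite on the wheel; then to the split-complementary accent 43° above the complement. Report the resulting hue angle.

split-comp 32° ↑ +212°: 11 + 212 = 223°
complement +180°: 223 + 180 = 403 → 403 − 360 = 43°
split-comp 43° ↑ +223°: 43 + 223 = 266°

266°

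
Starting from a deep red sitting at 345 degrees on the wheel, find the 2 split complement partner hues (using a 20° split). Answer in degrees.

145° and 185°

Split-complementary hues sit 20° either side of the complement.
Complement of 345 degrees: 345 + 180 = 525 → 525 − 360 = 165°
165 − 20 = 145°
165 + 20 = 185°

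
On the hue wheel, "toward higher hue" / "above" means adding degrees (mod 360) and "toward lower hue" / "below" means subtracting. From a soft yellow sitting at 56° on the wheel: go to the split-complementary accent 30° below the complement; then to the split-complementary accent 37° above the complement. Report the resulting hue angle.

63°

56 + 150 = 206°   (split-comp 30° ↓)
206 + 217 = 423 → 423 − 360 = 63°   (split-comp 37° ↑)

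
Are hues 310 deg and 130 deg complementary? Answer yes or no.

Angular distance: |310 − 130| = 180 = 180°.
Complementary requires 180°.

yes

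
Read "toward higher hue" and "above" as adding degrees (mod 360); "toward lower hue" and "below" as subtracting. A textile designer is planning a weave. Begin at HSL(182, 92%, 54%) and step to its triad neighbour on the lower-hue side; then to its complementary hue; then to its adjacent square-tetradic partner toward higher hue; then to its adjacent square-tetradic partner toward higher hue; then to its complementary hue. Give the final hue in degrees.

242°

triadic ↓ −120°: 182 − 120 = 62°
complement +180°: 62 + 180 = 242°
square ↑ +90°: 242 + 90 = 332°
square ↑ +90°: 332 + 90 = 422 → 422 − 360 = 62°
complement +180°: 62 + 180 = 242°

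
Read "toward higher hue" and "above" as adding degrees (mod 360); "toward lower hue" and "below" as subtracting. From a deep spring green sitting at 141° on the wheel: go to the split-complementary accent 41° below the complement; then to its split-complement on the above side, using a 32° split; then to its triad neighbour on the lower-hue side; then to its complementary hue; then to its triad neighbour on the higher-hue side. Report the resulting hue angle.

+139° (split-comp 41° ↓): 141 + 139 = 280°
+212° (split-comp 32° ↑): 280 + 212 = 492 → 492 − 360 = 132°
−120° (triadic ↓): 132 − 120 = 12°
+180° (complement): 12 + 180 = 192°
+120° (triadic ↑): 192 + 120 = 312°

312°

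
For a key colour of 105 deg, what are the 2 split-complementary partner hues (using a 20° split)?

265° and 305°

Split-complementary hues sit 20° either side of the complement.
Complement of 105 deg: 105 + 180 = 285°
285 − 20 = 265°
285 + 20 = 305°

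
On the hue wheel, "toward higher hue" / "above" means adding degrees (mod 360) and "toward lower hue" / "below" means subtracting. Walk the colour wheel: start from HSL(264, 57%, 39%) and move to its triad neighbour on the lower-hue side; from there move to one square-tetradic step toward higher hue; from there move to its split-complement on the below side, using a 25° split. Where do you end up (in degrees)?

29°

−120° (triadic ↓): 264 − 120 = 144°
+90° (square ↑): 144 + 90 = 234°
+155° (split-comp 25° ↓): 234 + 155 = 389 → 389 − 360 = 29°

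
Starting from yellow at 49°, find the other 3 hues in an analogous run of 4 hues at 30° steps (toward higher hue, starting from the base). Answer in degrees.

79°, 109° and 139°

Analogous hues sit every 30° along the wheel.
49 + 30 = 79°
49 + 60 = 109°
49 + 90 = 139°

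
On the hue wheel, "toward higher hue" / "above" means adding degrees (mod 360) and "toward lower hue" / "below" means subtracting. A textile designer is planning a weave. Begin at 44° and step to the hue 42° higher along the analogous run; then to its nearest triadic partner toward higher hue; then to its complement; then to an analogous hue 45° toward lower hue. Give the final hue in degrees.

341°

44 + 42 = 86°   (analog 42° ↑)
86 + 120 = 206°   (triadic ↑)
206 + 180 = 386 → 386 − 360 = 26°   (complement)
26 − 45 = -19 → -19 + 360 = 341°   (analog 45° ↓)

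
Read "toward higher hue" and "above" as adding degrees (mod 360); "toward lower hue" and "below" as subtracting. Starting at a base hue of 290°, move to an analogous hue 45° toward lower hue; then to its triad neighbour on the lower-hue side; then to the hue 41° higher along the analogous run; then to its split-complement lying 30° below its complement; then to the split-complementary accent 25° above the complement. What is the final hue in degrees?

290 − 45 = 245°   (analog 45° ↓)
245 − 120 = 125°   (triadic ↓)
125 + 41 = 166°   (analog 41° ↑)
166 + 150 = 316°   (split-comp 30° ↓)
316 + 205 = 521 → 521 − 360 = 161°   (split-comp 25° ↑)

161°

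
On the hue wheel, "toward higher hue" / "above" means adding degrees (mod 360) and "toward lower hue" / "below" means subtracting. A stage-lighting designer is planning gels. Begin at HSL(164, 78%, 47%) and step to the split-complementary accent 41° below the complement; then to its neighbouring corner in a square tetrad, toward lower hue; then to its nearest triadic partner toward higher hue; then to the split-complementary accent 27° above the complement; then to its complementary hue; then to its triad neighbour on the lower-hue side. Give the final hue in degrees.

240°

split-comp 41° ↓ +139°: 164 + 139 = 303°
square ↓ −90°: 303 − 90 = 213°
triadic ↑ +120°: 213 + 120 = 333°
split-comp 27° ↑ +207°: 333 + 207 = 540 → 540 − 360 = 180°
complement +180°: 180 + 180 = 360 → 360 − 360 = 0°
triadic ↓ −120°: 0 − 120 = -120 → -120 + 360 = 240°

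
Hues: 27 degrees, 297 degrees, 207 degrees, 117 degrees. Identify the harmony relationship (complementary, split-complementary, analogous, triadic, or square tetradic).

square tetradic

Sort the hues: 27°, 117°, 207°, 297°.
Successive gaps around the wheel: 90°, 90°, 90°, 90°.
Four hues every 90° form a square tetradic scheme.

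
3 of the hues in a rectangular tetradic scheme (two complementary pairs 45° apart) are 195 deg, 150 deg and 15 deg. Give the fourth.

A rectangular tetradic uses two complementary pairs 45° apart: offsets 0°, 45°, 180°, 225°.
Among {15°, 150°, 195°}, 195° and 15° are a 180° pair.
The remaining hue 150° needs its own complement: 150 + 180 = 330°

330°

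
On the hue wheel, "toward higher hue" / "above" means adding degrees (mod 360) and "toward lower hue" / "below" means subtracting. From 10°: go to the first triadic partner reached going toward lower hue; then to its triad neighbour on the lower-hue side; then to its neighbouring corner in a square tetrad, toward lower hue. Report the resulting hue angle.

−120° (triadic ↓): 10 − 120 = -110 → -110 + 360 = 250°
−120° (triadic ↓): 250 − 120 = 130°
−90° (square ↓): 130 − 90 = 40°

40°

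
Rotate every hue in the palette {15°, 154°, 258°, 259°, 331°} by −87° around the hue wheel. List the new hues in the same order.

15 − 87 = -72 → -72 + 360 = 288°
154 − 87 = 67°
258 − 87 = 171°
259 − 87 = 172°
331 − 87 = 244°

288°, 67°, 171°, 172°, 244°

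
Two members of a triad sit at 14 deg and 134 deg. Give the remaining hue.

254°

A triad spaces three hues 120° apart.
The full set is {14°, 134°, 254°}.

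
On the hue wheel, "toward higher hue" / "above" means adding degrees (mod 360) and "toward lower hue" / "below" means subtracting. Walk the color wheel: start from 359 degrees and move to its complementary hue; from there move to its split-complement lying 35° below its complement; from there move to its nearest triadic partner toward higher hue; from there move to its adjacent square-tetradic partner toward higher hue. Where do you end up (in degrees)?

174°

complement +180°: 359 + 180 = 539 → 539 − 360 = 179°
split-comp 35° ↓ +145°: 179 + 145 = 324°
triadic ↑ +120°: 324 + 120 = 444 → 444 − 360 = 84°
square ↑ +90°: 84 + 90 = 174°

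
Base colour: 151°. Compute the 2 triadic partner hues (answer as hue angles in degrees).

A triad places three hues 120° apart.
151 + 120 = 271°
151 + 240 = 391 → 391 − 360 = 31°

271° and 31°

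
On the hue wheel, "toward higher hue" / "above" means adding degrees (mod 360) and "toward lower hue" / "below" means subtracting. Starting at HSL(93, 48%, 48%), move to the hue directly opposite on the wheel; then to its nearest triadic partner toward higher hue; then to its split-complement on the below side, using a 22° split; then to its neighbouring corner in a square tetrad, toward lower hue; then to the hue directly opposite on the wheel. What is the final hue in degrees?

+180° (complement): 93 + 180 = 273°
+120° (triadic ↑): 273 + 120 = 393 → 393 − 360 = 33°
+158° (split-comp 22° ↓): 33 + 158 = 191°
−90° (square ↓): 191 − 90 = 101°
+180° (complement): 101 + 180 = 281°

281°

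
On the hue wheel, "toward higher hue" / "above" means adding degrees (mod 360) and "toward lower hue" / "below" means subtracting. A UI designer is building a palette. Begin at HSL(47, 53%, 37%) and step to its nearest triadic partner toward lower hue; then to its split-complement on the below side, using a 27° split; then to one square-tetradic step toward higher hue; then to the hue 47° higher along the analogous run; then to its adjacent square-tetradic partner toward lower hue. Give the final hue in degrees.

127°

47 − 120 = -73 → -73 + 360 = 287°   (triadic ↓)
287 + 153 = 440 → 440 − 360 = 80°   (split-comp 27° ↓)
80 + 90 = 170°   (square ↑)
170 + 47 = 217°   (analog 47° ↑)
217 − 90 = 127°   (square ↓)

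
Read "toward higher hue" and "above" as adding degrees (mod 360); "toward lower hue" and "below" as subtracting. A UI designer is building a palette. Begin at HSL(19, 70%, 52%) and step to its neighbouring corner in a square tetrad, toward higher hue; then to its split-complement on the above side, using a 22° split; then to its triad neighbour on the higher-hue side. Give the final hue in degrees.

71°

19 + 90 = 109°   (square ↑)
109 + 202 = 311°   (split-comp 22° ↑)
311 + 120 = 431 → 431 − 360 = 71°   (triadic ↑)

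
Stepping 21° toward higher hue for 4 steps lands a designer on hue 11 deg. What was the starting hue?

4 steps of 21° (toward higher hue) give a net shift of +84°.
Start = end − shift: 11 − 84 = -73 → -73 + 360 = 287°

287°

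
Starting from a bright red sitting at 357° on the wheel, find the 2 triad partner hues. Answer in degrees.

A triad places three hues 120° apart.
357 + 120 = 477 → 477 − 360 = 117°
357 + 240 = 597 → 597 − 360 = 237°

117° and 237°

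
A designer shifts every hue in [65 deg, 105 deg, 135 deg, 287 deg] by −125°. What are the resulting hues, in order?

65 − 125 = -60 → -60 + 360 = 300°
105 − 125 = -20 → -20 + 360 = 340°
135 − 125 = 10°
287 − 125 = 162°

300°, 340°, 10°, 162°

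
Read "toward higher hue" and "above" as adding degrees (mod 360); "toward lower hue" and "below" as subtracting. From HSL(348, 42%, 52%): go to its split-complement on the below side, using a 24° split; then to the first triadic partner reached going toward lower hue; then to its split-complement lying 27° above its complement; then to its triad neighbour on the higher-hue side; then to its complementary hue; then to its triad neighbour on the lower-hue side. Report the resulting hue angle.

51°

348 + 156 = 504 → 504 − 360 = 144°   (split-comp 24° ↓)
144 − 120 = 24°   (triadic ↓)
24 + 207 = 231°   (split-comp 27° ↑)
231 + 120 = 351°   (triadic ↑)
351 + 180 = 531 → 531 − 360 = 171°   (complement)
171 − 120 = 51°   (triadic ↓)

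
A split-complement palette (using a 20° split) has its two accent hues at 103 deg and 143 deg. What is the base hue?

303°

The accents sit 20° either side of the complement, so the complement is their short-arc midpoint on the wheel.
Short-arc midpoint of 103° and 143°: 123°.
Base is 180° from the complement: 123 − 180 = -57 → -57 + 360 = 303°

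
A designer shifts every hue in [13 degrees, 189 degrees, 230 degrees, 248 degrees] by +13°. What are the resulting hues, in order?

13 + 13 = 26°
189 + 13 = 202°
230 + 13 = 243°
248 + 13 = 261°

26°, 202°, 243°, 261°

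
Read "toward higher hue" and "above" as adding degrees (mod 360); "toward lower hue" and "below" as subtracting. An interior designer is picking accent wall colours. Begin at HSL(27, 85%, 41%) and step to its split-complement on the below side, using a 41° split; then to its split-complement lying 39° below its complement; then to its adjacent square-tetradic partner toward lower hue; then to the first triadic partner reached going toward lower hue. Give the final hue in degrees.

+139° (split-comp 41° ↓): 27 + 139 = 166°
+141° (split-comp 39° ↓): 166 + 141 = 307°
−90° (square ↓): 307 − 90 = 217°
−120° (triadic ↓): 217 − 120 = 97°

97°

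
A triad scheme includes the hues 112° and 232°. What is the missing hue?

352°

A triad places three hues 120° apart.
The full set through 112° is {112°, 232°, 352°}.
Given {112°, 232°}, the missing hue is 352°.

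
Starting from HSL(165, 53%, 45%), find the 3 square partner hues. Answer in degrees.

255°, 345° and 75°

165 + 90 = 255°
165 + 180 = 345°
165 + 270 = 435 → 435 − 360 = 75°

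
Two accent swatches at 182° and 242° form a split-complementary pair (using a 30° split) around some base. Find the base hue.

The accents sit 30° either side of the complement, so the complement is their short-arc midpoint on the wheel.
Short-arc midpoint of 182° and 242°: 212°.
Base is 180° from the complement: 212 − 180 = 32°

32°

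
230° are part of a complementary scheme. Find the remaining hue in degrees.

50°

The complement sits 180° across the wheel.
The full set through 230° is {50°, 230°}.
Given {230°}, the missing hue is 50°.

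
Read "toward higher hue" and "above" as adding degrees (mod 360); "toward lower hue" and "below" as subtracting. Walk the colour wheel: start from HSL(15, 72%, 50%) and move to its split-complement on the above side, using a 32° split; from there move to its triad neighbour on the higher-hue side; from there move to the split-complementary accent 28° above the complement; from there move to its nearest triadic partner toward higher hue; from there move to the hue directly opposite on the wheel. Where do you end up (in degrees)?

135°

+212° (split-comp 32° ↑): 15 + 212 = 227°
+120° (triadic ↑): 227 + 120 = 347°
+208° (split-comp 28° ↑): 347 + 208 = 555 → 555 − 360 = 195°
+120° (triadic ↑): 195 + 120 = 315°
+180° (complement): 315 + 180 = 495 → 495 − 360 = 135°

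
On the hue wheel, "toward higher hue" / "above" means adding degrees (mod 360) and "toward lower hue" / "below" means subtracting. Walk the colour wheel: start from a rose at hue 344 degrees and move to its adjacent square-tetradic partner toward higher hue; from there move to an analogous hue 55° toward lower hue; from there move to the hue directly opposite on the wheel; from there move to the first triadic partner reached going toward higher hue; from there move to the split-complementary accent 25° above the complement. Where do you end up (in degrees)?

344 + 90 = 434 → 434 − 360 = 74°   (square ↑)
74 − 55 = 19°   (analog 55° ↓)
19 + 180 = 199°   (complement)
199 + 120 = 319°   (triadic ↑)
319 + 205 = 524 → 524 − 360 = 164°   (split-comp 25° ↑)

164°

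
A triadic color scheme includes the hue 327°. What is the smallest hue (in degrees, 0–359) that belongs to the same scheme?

87°

A triad places three hues 120° apart.
The full set through 327° is {87°, 207°, 327°}.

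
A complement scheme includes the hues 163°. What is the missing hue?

The complement sits 180° across the wheel.
The full set through 163° is {163°, 343°}.
Given {163°}, the missing hue is 343°.

343°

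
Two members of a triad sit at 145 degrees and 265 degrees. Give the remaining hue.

A triad spaces three hues 120° apart.
The full set is {25°, 145°, 265°}.

25°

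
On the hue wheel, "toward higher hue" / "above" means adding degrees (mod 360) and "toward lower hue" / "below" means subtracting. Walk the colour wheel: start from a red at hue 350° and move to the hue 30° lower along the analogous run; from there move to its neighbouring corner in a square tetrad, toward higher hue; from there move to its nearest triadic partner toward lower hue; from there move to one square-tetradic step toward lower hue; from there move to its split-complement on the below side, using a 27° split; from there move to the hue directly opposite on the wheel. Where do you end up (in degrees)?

173°

−30° (analog 30° ↓): 350 − 30 = 320°
+90° (square ↑): 320 + 90 = 410 → 410 − 360 = 50°
−120° (triadic ↓): 50 − 120 = -70 → -70 + 360 = 290°
−90° (square ↓): 290 − 90 = 200°
+153° (split-comp 27° ↓): 200 + 153 = 353°
+180° (complement): 353 + 180 = 533 → 533 − 360 = 173°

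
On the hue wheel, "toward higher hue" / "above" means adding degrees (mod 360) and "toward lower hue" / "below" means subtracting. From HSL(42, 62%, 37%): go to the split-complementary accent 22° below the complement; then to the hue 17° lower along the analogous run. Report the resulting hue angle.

183°

42 + 158 = 200°   (split-comp 22° ↓)
200 − 17 = 183°   (analog 17° ↓)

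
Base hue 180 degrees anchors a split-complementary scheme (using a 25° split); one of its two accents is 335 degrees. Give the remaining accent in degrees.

Split-complementary hues sit 25° either side of the complement.
Complement of the base 180°: 180 + 180 = 360 → 360 − 360 = 0°
The given accent 335° is 25° one side of 0°; the other accent sits 25° the other side: 0 + 25 = 25°

25°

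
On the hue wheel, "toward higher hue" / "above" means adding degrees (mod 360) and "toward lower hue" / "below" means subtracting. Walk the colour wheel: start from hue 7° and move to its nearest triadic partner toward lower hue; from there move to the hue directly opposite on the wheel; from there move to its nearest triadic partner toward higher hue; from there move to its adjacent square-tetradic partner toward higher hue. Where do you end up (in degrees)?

triadic ↓ −120°: 7 − 120 = -113 → -113 + 360 = 247°
complement +180°: 247 + 180 = 427 → 427 − 360 = 67°
triadic ↑ +120°: 67 + 120 = 187°
square ↑ +90°: 187 + 90 = 277°

277°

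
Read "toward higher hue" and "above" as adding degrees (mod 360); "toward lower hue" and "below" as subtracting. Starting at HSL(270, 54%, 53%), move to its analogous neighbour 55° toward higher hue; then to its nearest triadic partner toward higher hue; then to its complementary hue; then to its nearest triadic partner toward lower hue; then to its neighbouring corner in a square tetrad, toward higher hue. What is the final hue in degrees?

235°

270 + 55 = 325°   (analog 55° ↑)
325 + 120 = 445 → 445 − 360 = 85°   (triadic ↑)
85 + 180 = 265°   (complement)
265 − 120 = 145°   (triadic ↓)
145 + 90 = 235°   (square ↑)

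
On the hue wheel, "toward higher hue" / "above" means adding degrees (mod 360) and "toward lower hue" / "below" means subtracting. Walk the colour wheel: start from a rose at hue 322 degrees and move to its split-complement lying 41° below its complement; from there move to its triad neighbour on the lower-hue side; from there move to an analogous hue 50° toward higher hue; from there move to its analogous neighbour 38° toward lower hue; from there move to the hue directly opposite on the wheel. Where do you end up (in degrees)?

173°

split-comp 41° ↓ +139°: 322 + 139 = 461 → 461 − 360 = 101°
triadic ↓ −120°: 101 − 120 = -19 → -19 + 360 = 341°
analog 50° ↑ +50°: 341 + 50 = 391 → 391 − 360 = 31°
analog 38° ↓ −38°: 31 − 38 = -7 → -7 + 360 = 353°
complement +180°: 353 + 180 = 533 → 533 − 360 = 173°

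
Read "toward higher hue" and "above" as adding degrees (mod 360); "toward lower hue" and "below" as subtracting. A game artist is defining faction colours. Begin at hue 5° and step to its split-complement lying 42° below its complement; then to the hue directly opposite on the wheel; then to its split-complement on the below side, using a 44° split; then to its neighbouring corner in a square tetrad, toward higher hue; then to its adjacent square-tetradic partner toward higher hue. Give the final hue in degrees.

279°

split-comp 42° ↓ +138°: 5 + 138 = 143°
complement +180°: 143 + 180 = 323°
split-comp 44° ↓ +136°: 323 + 136 = 459 → 459 − 360 = 99°
square ↑ +90°: 99 + 90 = 189°
square ↑ +90°: 189 + 90 = 279°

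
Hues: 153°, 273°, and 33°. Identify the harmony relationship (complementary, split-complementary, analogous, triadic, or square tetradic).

triadic

Sort the hues: 33°, 153°, 273°.
Successive gaps around the wheel: 120°, 120°, 120°.
Three hues equally spaced 120° apart form a triad.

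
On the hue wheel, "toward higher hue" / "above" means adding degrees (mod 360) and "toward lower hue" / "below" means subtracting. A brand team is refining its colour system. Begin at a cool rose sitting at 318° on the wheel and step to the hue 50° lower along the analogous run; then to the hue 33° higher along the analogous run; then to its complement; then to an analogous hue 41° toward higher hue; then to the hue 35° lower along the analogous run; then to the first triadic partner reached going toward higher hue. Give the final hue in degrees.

analog 50° ↓ −50°: 318 − 50 = 268°
analog 33° ↑ +33°: 268 + 33 = 301°
complement +180°: 301 + 180 = 481 → 481 − 360 = 121°
analog 41° ↑ +41°: 121 + 41 = 162°
analog 35° ↓ −35°: 162 − 35 = 127°
triadic ↑ +120°: 127 + 120 = 247°

247°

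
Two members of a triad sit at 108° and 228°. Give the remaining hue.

348°

A triad spaces three hues 120° apart.
The full set is {108°, 228°, 348°}.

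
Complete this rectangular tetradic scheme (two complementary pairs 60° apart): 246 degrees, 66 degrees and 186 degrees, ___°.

A rectangular tetradic uses two complementary pairs 60° apart: offsets 0°, 60°, 180°, 240°.
Among {66°, 186°, 246°}, 66° and 246° are a 180° pair.
The remaining hue 186° needs its own complement: 186 + 180 = 366 → 366 − 360 = 6°

6°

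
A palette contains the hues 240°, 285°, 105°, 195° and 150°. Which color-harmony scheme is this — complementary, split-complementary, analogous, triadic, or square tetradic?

analogous

Sort the hues: 105°, 150°, 195°, 240°, 285°.
Successive gaps around the wheel: 45°, 45°, 45°, 45°, 180°.
A run of hues at equal small steps (45°) with one large closing gap is an analogous group.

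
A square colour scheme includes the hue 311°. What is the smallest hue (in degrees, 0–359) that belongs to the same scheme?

A square tetradic scheme places four hues every 90°.
The full set through 311° is {41°, 131°, 221°, 311°}.

41°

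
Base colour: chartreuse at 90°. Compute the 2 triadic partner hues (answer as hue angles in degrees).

210° and 330°

90 + 120 = 210°
90 + 240 = 330°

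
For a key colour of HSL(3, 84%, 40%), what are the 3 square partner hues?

A square tetradic scheme places four hues every 90°.
3 + 90 = 93°
3 + 180 = 183°
3 + 270 = 273°

93°, 183°, 273°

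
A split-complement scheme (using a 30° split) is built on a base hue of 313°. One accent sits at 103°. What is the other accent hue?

163°

Split-complementary hues sit 30° either side of the complement.
Complement of the base 313°: 313 + 180 = 493 → 493 − 360 = 133°
The given accent 103° is 30° one side of 133°; the other accent sits 30° the other side: 133 + 30 = 163°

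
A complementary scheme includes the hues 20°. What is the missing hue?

200°

The complement sits 180° across the wheel.
The full set through 20° is {20°, 200°}.
Given {20°}, the missing hue is 200°.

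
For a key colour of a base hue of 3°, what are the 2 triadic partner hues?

123° and 243°

A triad places three hues 120° apart.
3 + 120 = 123°
3 + 240 = 243°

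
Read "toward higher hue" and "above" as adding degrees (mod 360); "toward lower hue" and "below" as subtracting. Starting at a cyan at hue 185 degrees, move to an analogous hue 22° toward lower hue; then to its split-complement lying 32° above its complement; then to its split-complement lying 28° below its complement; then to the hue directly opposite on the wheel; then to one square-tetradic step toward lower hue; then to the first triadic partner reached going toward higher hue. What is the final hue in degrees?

−22° (analog 22° ↓): 185 − 22 = 163°
+212° (split-comp 32° ↑): 163 + 212 = 375 → 375 − 360 = 15°
+152° (split-comp 28° ↓): 15 + 152 = 167°
+180° (complement): 167 + 180 = 347°
−90° (square ↓): 347 − 90 = 257°
+120° (triadic ↑): 257 + 120 = 377 → 377 − 360 = 17°

17°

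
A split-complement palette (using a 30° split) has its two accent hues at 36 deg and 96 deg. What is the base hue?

The accents sit 30° either side of the complement, so the complement is their short-arc midpoint on the wheel.
Short-arc midpoint of 36° and 96°: 66°.
Base is 180° from the complement: 66 − 180 = -114 → -114 + 360 = 246°

246°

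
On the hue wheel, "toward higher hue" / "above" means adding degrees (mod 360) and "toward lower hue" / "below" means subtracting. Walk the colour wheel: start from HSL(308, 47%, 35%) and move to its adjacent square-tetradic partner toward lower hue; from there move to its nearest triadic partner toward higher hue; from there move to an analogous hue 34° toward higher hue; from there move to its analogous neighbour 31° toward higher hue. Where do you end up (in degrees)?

43°

square ↓ −90°: 308 − 90 = 218°
triadic ↑ +120°: 218 + 120 = 338°
analog 34° ↑ +34°: 338 + 34 = 372 → 372 − 360 = 12°
analog 31° ↑ +31°: 12 + 31 = 43°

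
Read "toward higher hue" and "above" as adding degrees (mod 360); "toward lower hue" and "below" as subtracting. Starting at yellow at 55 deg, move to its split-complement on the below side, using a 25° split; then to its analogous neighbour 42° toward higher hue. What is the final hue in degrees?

+155° (split-comp 25° ↓): 55 + 155 = 210°
+42° (analog 42° ↑): 210 + 42 = 252°

252°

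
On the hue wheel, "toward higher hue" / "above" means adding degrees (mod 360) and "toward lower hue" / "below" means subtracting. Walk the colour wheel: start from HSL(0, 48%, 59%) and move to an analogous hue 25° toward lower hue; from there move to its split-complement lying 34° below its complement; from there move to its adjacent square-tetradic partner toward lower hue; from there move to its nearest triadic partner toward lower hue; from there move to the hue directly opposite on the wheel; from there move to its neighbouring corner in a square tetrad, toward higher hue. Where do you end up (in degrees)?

0 − 25 = -25 → -25 + 360 = 335°   (analog 25° ↓)
335 + 146 = 481 → 481 − 360 = 121°   (split-comp 34° ↓)
121 − 90 = 31°   (square ↓)
31 − 120 = -89 → -89 + 360 = 271°   (triadic ↓)
271 + 180 = 451 → 451 − 360 = 91°   (complement)
91 + 90 = 181°   (square ↑)

181°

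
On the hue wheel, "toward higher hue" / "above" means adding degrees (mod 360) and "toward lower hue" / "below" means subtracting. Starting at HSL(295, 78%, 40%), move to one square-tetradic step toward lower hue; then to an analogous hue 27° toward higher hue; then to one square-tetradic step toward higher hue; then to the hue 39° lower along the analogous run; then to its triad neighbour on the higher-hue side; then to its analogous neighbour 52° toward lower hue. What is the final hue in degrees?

295 − 90 = 205°   (square ↓)
205 + 27 = 232°   (analog 27° ↑)
232 + 90 = 322°   (square ↑)
322 − 39 = 283°   (analog 39° ↓)
283 + 120 = 403 → 403 − 360 = 43°   (triadic ↑)
43 − 52 = -9 → -9 + 360 = 351°   (analog 52° ↓)

351°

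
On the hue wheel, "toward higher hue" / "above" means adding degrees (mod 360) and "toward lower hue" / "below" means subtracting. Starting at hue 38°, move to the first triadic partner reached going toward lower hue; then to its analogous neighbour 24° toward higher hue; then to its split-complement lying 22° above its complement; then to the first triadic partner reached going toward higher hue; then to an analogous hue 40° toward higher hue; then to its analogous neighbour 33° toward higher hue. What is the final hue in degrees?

38 − 120 = -82 → -82 + 360 = 278°   (triadic ↓)
278 + 24 = 302°   (analog 24° ↑)
302 + 202 = 504 → 504 − 360 = 144°   (split-comp 22° ↑)
144 + 120 = 264°   (triadic ↑)
264 + 40 = 304°   (analog 40° ↑)
304 + 33 = 337°   (analog 33° ↑)

337°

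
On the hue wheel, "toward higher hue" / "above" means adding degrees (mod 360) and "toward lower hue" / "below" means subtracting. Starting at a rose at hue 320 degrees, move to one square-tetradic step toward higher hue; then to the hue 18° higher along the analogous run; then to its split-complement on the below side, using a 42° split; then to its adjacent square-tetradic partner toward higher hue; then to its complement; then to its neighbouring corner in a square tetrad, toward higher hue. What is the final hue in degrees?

206°

square ↑ +90°: 320 + 90 = 410 → 410 − 360 = 50°
analog 18° ↑ +18°: 50 + 18 = 68°
split-comp 42° ↓ +138°: 68 + 138 = 206°
square ↑ +90°: 206 + 90 = 296°
complement +180°: 296 + 180 = 476 → 476 − 360 = 116°
square ↑ +90°: 116 + 90 = 206°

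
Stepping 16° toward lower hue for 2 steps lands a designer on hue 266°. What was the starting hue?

298°

2 steps of 16° (toward lower hue) give a net shift of −32°.
Start = end − shift: 266 + 32 = 298°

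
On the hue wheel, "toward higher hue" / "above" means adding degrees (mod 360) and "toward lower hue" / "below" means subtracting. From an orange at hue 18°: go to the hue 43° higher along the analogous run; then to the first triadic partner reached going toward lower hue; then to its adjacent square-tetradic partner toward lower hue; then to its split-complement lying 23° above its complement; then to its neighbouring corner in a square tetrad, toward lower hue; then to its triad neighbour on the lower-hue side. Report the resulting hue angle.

204°

+43° (analog 43° ↑): 18 + 43 = 61°
−120° (triadic ↓): 61 − 120 = -59 → -59 + 360 = 301°
−90° (square ↓): 301 − 90 = 211°
+203° (split-comp 23° ↑): 211 + 203 = 414 → 414 − 360 = 54°
−90° (square ↓): 54 − 90 = -36 → -36 + 360 = 324°
−120° (triadic ↓): 324 − 120 = 204°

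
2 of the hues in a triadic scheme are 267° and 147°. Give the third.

27°

A triad places three hues 120° apart.
The full set through 147° is {27°, 147°, 267°}.
Given {147°, 267°}, the missing hue is 27°.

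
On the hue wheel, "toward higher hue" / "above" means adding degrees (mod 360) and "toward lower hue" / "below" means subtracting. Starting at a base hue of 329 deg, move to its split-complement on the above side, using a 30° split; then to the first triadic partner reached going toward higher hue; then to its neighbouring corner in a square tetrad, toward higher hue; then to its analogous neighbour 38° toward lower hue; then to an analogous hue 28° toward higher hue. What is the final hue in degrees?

split-comp 30° ↑ +210°: 329 + 210 = 539 → 539 − 360 = 179°
triadic ↑ +120°: 179 + 120 = 299°
square ↑ +90°: 299 + 90 = 389 → 389 − 360 = 29°
analog 38° ↓ −38°: 29 − 38 = -9 → -9 + 360 = 351°
analog 28° ↑ +28°: 351 + 28 = 379 → 379 − 360 = 19°

19°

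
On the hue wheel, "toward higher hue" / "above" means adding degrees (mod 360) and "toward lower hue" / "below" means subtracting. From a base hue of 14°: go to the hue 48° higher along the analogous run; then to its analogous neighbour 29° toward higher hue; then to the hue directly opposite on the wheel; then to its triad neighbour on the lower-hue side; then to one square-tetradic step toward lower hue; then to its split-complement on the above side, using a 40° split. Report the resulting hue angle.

281°

analog 48° ↑ +48°: 14 + 48 = 62°
analog 29° ↑ +29°: 62 + 29 = 91°
complement +180°: 91 + 180 = 271°
triadic ↓ −120°: 271 − 120 = 151°
square ↓ −90°: 151 − 90 = 61°
split-comp 40° ↑ +220°: 61 + 220 = 281°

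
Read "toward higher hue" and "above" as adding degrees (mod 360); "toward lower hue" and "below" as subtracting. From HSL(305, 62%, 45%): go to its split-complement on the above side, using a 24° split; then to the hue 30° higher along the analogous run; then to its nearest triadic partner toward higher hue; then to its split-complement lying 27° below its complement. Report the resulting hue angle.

92°

305 + 204 = 509 → 509 − 360 = 149°   (split-comp 24° ↑)
149 + 30 = 179°   (analog 30° ↑)
179 + 120 = 299°   (triadic ↑)
299 + 153 = 452 → 452 − 360 = 92°   (split-comp 27° ↓)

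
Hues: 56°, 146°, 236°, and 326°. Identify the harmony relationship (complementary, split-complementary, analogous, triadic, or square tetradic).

square tetradic

Sort the hues: 56°, 146°, 236°, 326°.
Successive gaps around the wheel: 90°, 90°, 90°, 90°.
Four hues every 90° form a square tetradic scheme.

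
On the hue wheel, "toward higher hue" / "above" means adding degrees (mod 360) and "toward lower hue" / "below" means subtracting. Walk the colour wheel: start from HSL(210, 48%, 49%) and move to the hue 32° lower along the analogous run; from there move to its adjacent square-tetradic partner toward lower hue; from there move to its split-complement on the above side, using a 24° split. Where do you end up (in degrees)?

−32° (analog 32° ↓): 210 − 32 = 178°
−90° (square ↓): 178 − 90 = 88°
+204° (split-comp 24° ↑): 88 + 204 = 292°

292°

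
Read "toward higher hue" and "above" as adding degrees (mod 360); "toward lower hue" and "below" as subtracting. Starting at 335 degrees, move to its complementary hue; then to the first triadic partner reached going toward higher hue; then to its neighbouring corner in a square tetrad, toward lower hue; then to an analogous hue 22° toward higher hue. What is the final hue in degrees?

+180° (complement): 335 + 180 = 515 → 515 − 360 = 155°
+120° (triadic ↑): 155 + 120 = 275°
−90° (square ↓): 275 − 90 = 185°
+22° (analog 22° ↑): 185 + 22 = 207°

207°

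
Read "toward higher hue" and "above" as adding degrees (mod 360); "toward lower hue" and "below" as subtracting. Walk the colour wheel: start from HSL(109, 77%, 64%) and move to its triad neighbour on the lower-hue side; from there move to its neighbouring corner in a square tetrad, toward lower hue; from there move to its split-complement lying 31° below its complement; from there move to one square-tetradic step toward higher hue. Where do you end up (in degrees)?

109 − 120 = -11 → -11 + 360 = 349°   (triadic ↓)
349 − 90 = 259°   (square ↓)
259 + 149 = 408 → 408 − 360 = 48°   (split-comp 31° ↓)
48 + 90 = 138°   (square ↑)

138°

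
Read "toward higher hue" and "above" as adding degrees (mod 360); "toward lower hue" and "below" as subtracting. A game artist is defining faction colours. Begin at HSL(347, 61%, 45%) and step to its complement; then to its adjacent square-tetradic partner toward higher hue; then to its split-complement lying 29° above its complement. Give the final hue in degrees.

106°

347 + 180 = 527 → 527 − 360 = 167°   (complement)
167 + 90 = 257°   (square ↑)
257 + 209 = 466 → 466 − 360 = 106°   (split-comp 29° ↑)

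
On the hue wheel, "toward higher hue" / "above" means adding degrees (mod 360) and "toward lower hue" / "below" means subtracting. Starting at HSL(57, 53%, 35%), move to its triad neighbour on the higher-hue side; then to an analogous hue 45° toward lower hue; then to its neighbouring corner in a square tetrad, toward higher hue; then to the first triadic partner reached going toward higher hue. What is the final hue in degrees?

57 + 120 = 177°   (triadic ↑)
177 − 45 = 132°   (analog 45° ↓)
132 + 90 = 222°   (square ↑)
222 + 120 = 342°   (triadic ↑)

342°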